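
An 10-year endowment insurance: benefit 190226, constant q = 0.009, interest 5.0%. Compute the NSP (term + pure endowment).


Term component = 12743.1651
Pure endowment = 10_p_x * v^10 * benefit = 0.913559 * 0.613913 * 190226 = 106687.4734
NSP = 119430.6384


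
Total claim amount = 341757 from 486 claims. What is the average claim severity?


severity = total / number
= 341757 / 486
= 703.2037


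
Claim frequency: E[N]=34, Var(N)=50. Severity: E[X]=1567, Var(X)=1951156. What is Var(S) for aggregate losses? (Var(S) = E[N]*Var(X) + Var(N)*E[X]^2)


Var(S) = E[N]*Var(X) + Var(N)*E[X]^2
= 34*1951156 + 50*1567^2
= 66339304 + 122774450
= 1.8911e+08


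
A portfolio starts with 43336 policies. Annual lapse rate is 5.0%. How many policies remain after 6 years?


remaining = initial * (1 - lapse)^years
= 43336 * (1 - 0.05)^6
= 43336 * 0.735092
= 31855.9422


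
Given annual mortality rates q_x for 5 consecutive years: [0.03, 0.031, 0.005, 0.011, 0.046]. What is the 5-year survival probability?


p_k = 1 - q_k for each year
Survival = product of (1 - q_k)
= 0.97 * 0.969 * 0.995 * 0.989 * 0.954
= 0.8824


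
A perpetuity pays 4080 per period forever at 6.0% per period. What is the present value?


PV = PMT / i
= 4080 / 0.06
= 68000.0


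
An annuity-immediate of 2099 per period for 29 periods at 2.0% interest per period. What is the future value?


FV = PMT * ((1+i)^n - 1) / i
= 2099 * ((1.02)^29 - 1) / 0.02
= 2099 * (1.775845 - 1) / 0.02
= 81424.9002


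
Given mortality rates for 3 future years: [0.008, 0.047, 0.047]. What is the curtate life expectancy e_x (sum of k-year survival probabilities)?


e_x = sum_{k=1}^{n} k_p_x
k_p_x values:
  1_p_x = 0.992
  2_p_x = 0.945376
  3_p_x = 0.900943
e_x = 2.8383


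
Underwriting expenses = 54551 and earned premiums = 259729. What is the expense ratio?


Expense ratio = expenses / premiums
= 54551 / 259729
= 0.21


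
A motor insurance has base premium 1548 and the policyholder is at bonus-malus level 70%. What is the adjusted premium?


adjusted = base * BM_level / 100
= 1548 * 70 / 100
= 1548 * 0.7
= 1083.6


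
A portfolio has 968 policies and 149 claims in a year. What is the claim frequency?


frequency = claims / policies
= 149 / 968
= 0.1539


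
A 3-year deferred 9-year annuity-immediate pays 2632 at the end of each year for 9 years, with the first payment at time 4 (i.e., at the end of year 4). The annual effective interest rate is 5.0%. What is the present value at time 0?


PV at time 3 of the 9-year annuity-immediate:
a_n = 2632 * (1-(1+0.05)^(-9))/0.05 = 18707.7867
Discount back 3 years to time 0:
PV = 18707.7867 * (1+0.05)^(-3)
= 18707.7867 * 0.863838
= 16160.4895


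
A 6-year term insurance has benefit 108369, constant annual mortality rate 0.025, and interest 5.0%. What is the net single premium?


NSP = benefit * sum_{k=0}^{n-1} k_p_x * q * v^(k+1)
With constant q=0.025, v=0.952381
Sum = 0.11965
NSP = 108369 * 0.11965
= 12966.3511


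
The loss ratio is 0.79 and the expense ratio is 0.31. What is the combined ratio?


Combined ratio = loss ratio + expense ratio
= 0.79 + 0.31
= 1.1


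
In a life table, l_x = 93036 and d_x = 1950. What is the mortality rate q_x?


q_x = d_x / l_x
= 1950 / 93036
= 0.021


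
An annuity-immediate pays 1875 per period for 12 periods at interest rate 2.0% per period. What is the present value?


PV = PMT * (1 - (1+i)^(-n)) / i
= 1875 * (1 - (1+0.02)^(-12)) / 0.02
= 1875 * (1 - 0.788493) / 0.02
= 1875 * 10.575341
= 19828.7648


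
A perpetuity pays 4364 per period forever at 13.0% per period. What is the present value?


PV = PMT / i
= 4364 / 0.13
= 33569.2308


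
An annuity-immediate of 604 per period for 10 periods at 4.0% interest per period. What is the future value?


FV = PMT * ((1+i)^n - 1) / i
= 604 * ((1.04)^10 - 1) / 0.04
= 604 * (1.480244 - 1) / 0.04
= 7251.6887


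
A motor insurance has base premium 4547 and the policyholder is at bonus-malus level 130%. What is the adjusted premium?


adjusted = base * BM_level / 100
= 4547 * 130 / 100
= 4547 * 1.3
= 5911.1


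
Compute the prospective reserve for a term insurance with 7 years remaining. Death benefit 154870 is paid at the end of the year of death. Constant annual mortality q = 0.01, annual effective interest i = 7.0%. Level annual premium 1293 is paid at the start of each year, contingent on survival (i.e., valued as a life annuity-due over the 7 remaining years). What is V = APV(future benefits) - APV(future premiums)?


v = 1/(1+i) = 0.934579
APV(future benefits) per unit = sum_{k=0}^{6} k_p_x * q * v^(k+1) = 0.052445
APV(future benefits) = 154870 * 0.052445 = 8122.0903
Life annuity-due factor ä_{x:7} = sum_{k=0}^{6} k_p_x * v^k = 5.611569
APV(future premiums) = 1293 * 5.611569 = 7255.7584
V = 8122.0903 - 7255.7584
= 866.3318


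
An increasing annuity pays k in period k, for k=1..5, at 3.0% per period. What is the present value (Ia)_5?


(Ia)_n = sum_{k=1}^{n} k * v^k, v = 1/(1+i)
v = 0.970874
Sum computed term by term:
(Ia)_5 = 13.4685


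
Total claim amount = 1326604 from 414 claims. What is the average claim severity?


severity = total / number
= 1326604 / 414
= 3204.3575


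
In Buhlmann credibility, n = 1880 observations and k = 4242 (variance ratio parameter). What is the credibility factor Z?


Z = n / (n + k)
= 1880 / (1880 + 4242)
= 1880 / 6122
= 0.3071


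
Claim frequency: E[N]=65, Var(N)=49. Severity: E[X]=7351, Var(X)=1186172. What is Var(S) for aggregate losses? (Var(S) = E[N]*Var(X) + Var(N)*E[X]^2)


Var(S) = E[N]*Var(X) + Var(N)*E[X]^2
= 65*1186172 + 49*7351^2
= 77101180 + 2647822849
= 2.7249e+09


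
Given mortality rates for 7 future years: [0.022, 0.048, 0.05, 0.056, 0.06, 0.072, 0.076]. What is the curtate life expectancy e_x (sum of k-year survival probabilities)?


e_x = sum_{k=1}^{n} k_p_x
k_p_x values:
  1_p_x = 0.978
  2_p_x = 0.931056
  3_p_x = 0.884503
  4_p_x = 0.834971
  5_p_x = 0.784873
  6_p_x = 0.728362
  7_p_x = 0.673006
e_x = 5.8148


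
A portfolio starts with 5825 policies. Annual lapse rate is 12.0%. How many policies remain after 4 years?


remaining = initial * (1 - lapse)^years
= 5825 * (1 - 0.12)^4
= 5825 * 0.599695
= 3493.2255


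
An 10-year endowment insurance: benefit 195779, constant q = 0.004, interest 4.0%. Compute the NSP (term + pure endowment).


Term component = 6246.7231
Pure endowment = 10_p_x * v^10 * benefit = 0.960712 * 0.675564 * 195779 = 127065.0457
NSP = 133311.7689


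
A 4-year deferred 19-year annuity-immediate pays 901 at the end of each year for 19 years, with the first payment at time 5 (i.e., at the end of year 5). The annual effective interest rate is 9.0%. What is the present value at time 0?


PV at time 4 of the 19-year annuity-immediate:
a_n = 901 * (1-(1+0.09)^(-19))/0.09 = 8064.0534
Discount back 4 years to time 0:
PV = 8064.0534 * (1+0.09)^(-4)
= 8064.0534 * 0.708425
= 5712.7787


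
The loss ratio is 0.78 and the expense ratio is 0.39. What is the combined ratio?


Combined ratio = loss ratio + expense ratio
= 0.78 + 0.39
= 1.17


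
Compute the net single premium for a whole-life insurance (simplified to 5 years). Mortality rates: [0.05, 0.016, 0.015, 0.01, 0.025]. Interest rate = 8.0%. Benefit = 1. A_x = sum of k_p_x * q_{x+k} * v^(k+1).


v = 0.925926
Year 0: k_p_x=1.0, q=0.05, term=0.046296
Year 1: k_p_x=0.95, q=0.016, term=0.013032
Year 2: k_p_x=0.9348, q=0.015, term=0.011131
Year 3: k_p_x=0.920778, q=0.01, term=0.006768
Year 4: k_p_x=0.91157, q=0.025, term=0.01551
A_x = 0.0927


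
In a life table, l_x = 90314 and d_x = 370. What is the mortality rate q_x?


q_x = d_x / l_x
= 370 / 90314
= 0.0041


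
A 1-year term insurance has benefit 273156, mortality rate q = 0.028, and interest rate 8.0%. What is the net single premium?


NSP = benefit * q * v
v = 1/(1+i) = 0.925926
NSP = 273156 * 0.028 * 0.925926
= 7081.8222


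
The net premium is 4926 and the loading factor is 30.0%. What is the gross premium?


Gross = net * (1 + loading)
= 4926 * (1 + 0.3)
= 4926 * 1.3
= 6403.8


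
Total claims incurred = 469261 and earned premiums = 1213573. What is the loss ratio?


Loss ratio = claims / premiums
= 469261 / 1213573
= 0.3867


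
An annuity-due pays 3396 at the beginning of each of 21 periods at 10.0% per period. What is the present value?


PV_due = PMT * (1-(1+i)^(-n))/i * (1+i)
PV_immediate = 29370.9658
PV_due = 29370.9658 * 1.1
= 32308.0624


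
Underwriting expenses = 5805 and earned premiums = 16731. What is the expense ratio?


Expense ratio = expenses / premiums
= 5805 / 16731
= 0.347


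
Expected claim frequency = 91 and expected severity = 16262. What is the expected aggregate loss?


E[S] = E[N] * E[X]
= 91 * 16262
= 1.4798e+06


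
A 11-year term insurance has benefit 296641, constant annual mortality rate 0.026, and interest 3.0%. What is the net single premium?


NSP = benefit * sum_{k=0}^{n-1} k_p_x * q * v^(k+1)
With constant q=0.026, v=0.970874
Sum = 0.213256
NSP = 296641 * 0.213256
= 63260.6029


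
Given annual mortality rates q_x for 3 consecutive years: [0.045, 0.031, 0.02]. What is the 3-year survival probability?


p_k = 1 - q_k for each year
Survival = product of (1 - q_k)
= 0.955 * 0.969 * 0.98
= 0.9069


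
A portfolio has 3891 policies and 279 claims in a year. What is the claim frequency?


frequency = claims / policies
= 279 / 3891
= 0.0717


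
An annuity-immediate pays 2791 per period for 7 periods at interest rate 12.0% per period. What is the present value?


PV = PMT * (1 - (1+i)^(-n)) / i
= 2791 * (1 - (1+0.12)^(-7)) / 0.12
= 2791 * (1 - 0.452349) / 0.12
= 2791 * 4.563757
= 12737.4445


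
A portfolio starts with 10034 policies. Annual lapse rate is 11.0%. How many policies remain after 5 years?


remaining = initial * (1 - lapse)^years
= 10034 * (1 - 0.11)^5
= 10034 * 0.558406
= 5603.0453


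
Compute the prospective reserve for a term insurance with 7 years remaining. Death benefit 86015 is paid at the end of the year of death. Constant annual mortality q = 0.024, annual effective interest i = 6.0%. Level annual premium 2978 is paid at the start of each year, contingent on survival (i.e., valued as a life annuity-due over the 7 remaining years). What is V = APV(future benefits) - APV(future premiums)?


v = 1/(1+i) = 0.943396
APV(future benefits) per unit = sum_{k=0}^{6} k_p_x * q * v^(k+1) = 0.125412
APV(future benefits) = 86015 * 0.125412 = 10787.3161
Life annuity-due factor ä_{x:7} = sum_{k=0}^{6} k_p_x * v^k = 5.539032
APV(future premiums) = 2978 * 5.539032 = 16495.2358
V = 10787.3161 - 16495.2358
= -5707.9197


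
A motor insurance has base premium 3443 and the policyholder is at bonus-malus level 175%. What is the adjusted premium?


adjusted = base * BM_level / 100
= 3443 * 175 / 100
= 3443 * 1.75
= 6025.25


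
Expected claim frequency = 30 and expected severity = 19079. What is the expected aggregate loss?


E[S] = E[N] * E[X]
= 30 * 19079
= 572370


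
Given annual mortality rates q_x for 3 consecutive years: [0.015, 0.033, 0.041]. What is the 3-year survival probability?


p_k = 1 - q_k for each year
Survival = product of (1 - q_k)
= 0.985 * 0.967 * 0.959
= 0.9134


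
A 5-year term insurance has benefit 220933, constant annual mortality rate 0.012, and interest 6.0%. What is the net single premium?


NSP = benefit * sum_{k=0}^{n-1} k_p_x * q * v^(k+1)
With constant q=0.012, v=0.943396
Sum = 0.049419
NSP = 220933 * 0.049419
= 10918.2916


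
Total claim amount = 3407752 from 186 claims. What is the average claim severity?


severity = total / number
= 3407752 / 186
= 18321.2473


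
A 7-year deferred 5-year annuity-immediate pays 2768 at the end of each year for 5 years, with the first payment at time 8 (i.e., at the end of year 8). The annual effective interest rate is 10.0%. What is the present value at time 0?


PV at time 7 of the 5-year annuity-immediate:
a_n = 2768 * (1-(1+0.1)^(-5))/0.1 = 10492.8978
Discount back 7 years to time 0:
PV = 10492.8978 * (1+0.1)^(-7)
= 10492.8978 * 0.513158
= 5384.5157


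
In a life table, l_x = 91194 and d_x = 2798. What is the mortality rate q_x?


q_x = d_x / l_x
= 2798 / 91194
= 0.0307


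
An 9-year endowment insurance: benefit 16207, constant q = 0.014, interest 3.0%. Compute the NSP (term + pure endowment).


Term component = 1675.5228
Pure endowment = 9_p_x * v^9 * benefit = 0.88083 * 0.766417 * 16207 = 10941.0712
NSP = 12616.594


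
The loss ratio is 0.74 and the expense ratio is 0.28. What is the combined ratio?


Combined ratio = loss ratio + expense ratio
= 0.74 + 0.28
= 1.02


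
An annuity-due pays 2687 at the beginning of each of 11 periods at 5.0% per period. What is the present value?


PV_due = PMT * (1-(1+i)^(-n))/i * (1+i)
PV_immediate = 22319.335
PV_due = 22319.335 * 1.05
= 23435.3018


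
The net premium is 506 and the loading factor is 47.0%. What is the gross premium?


Gross = net * (1 + loading)
= 506 * (1 + 0.47)
= 506 * 1.47
= 743.82


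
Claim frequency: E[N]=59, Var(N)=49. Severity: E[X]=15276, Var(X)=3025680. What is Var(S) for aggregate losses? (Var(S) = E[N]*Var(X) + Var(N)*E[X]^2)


Var(S) = E[N]*Var(X) + Var(N)*E[X]^2
= 59*3025680 + 49*15276^2
= 178515120 + 11434452624
= 1.1613e+10


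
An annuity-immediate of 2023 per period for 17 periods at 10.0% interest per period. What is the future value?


FV = PMT * ((1+i)^n - 1) / i
= 2023 * ((1.1)^17 - 1) / 0.1
= 2023 * (5.05447 - 1) / 0.1
= 82021.9339


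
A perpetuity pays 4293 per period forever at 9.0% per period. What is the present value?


PV = PMT / i
= 4293 / 0.09
= 47700.0


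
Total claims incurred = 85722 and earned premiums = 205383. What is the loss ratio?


Loss ratio = claims / premiums
= 85722 / 205383
= 0.4174


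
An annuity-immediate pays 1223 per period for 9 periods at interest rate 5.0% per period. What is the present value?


PV = PMT * (1 - (1+i)^(-n)) / i
= 1223 * (1 - (1+0.05)^(-9)) / 0.05
= 1223 * (1 - 0.644609) / 0.05
= 1223 * 7.107822
= 8692.8659


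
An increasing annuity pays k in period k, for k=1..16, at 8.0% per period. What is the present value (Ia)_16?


(Ia)_n = sum_{k=1}^{n} k * v^k, v = 1/(1+i)
v = 0.925926
Sum computed term by term:
(Ia)_16 = 61.1154


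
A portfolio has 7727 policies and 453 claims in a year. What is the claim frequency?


frequency = claims / policies
= 453 / 7727
= 0.0586


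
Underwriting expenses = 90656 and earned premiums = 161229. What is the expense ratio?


Expense ratio = expenses / premiums
= 90656 / 161229
= 0.5623


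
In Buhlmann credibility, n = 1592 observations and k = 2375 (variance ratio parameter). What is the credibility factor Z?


Z = n / (n + k)
= 1592 / (1592 + 2375)
= 1592 / 3967
= 0.4013


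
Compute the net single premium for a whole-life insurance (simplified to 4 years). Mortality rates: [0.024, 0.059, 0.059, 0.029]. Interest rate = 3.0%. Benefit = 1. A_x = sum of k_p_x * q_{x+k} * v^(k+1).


v = 0.970874
Year 0: k_p_x=1.0, q=0.024, term=0.023301
Year 1: k_p_x=0.976, q=0.059, term=0.054278
Year 2: k_p_x=0.918416, q=0.059, term=0.049588
Year 3: k_p_x=0.864229, q=0.029, term=0.022268
A_x = 0.1494


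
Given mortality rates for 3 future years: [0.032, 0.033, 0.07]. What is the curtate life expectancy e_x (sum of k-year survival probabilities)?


e_x = sum_{k=1}^{n} k_p_x
k_p_x values:
  1_p_x = 0.968
  2_p_x = 0.936056
  3_p_x = 0.870532
e_x = 2.7746


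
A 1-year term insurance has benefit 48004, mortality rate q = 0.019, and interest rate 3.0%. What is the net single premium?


NSP = benefit * q * v
v = 1/(1+i) = 0.970874
NSP = 48004 * 0.019 * 0.970874
= 885.5107


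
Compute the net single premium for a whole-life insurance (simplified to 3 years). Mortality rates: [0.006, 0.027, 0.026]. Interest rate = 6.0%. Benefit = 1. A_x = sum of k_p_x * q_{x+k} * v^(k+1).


v = 0.943396
Year 0: k_p_x=1.0, q=0.006, term=0.00566
Year 1: k_p_x=0.994, q=0.027, term=0.023886
Year 2: k_p_x=0.967162, q=0.026, term=0.021113
A_x = 0.0507


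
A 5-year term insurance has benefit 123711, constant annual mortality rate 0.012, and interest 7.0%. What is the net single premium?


NSP = benefit * sum_{k=0}^{n-1} k_p_x * q * v^(k+1)
With constant q=0.012, v=0.934579
Sum = 0.048114
NSP = 123711 * 0.048114
= 5952.2227


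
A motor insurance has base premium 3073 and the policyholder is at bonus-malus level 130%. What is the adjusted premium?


adjusted = base * BM_level / 100
= 3073 * 130 / 100
= 3073 * 1.3
= 3994.9


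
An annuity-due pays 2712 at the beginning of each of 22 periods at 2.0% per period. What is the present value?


PV_due = PMT * (1-(1+i)^(-n))/i * (1+i)
PV_immediate = 47888.6267
PV_due = 47888.6267 * 1.02
= 48846.3992


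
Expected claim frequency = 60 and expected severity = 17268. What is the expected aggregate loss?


E[S] = E[N] * E[X]
= 60 * 17268
= 1.0361e+06


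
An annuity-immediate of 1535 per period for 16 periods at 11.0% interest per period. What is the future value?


FV = PMT * ((1+i)^n - 1) / i
= 1535 * ((1.11)^16 - 1) / 0.11
= 1535 * (5.310894 - 1) / 0.11
= 60156.5709


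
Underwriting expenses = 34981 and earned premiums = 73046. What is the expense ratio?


Expense ratio = expenses / premiums
= 34981 / 73046
= 0.4789


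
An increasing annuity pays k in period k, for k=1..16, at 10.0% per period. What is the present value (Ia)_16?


(Ia)_n = sum_{k=1}^{n} k * v^k, v = 1/(1+i)
v = 0.909091
Sum computed term by term:
(Ia)_16 = 51.2401


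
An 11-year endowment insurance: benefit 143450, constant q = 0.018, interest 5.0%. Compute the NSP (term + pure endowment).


Term component = 19791.4584
Pure endowment = 11_p_x * v^11 * benefit = 0.818892 * 0.584679 * 143450 = 68682.2681
NSP = 88473.7265


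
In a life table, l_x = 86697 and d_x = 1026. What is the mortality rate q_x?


q_x = d_x / l_x
= 1026 / 86697
= 0.0118


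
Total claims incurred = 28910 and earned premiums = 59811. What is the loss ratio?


Loss ratio = claims / premiums
= 28910 / 59811
= 0.4834


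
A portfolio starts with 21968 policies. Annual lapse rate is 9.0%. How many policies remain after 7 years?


remaining = initial * (1 - lapse)^years
= 21968 * (1 - 0.09)^7
= 21968 * 0.516761
= 11352.2061


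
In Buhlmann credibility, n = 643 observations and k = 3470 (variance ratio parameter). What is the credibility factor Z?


Z = n / (n + k)
= 643 / (643 + 3470)
= 643 / 4113
= 0.1563


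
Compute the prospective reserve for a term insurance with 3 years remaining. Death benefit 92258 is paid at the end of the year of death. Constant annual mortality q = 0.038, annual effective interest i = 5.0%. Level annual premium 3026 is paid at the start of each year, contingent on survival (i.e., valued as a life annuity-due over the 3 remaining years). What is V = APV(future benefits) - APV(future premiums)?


v = 1/(1+i) = 0.952381
APV(future benefits) per unit = sum_{k=0}^{2} k_p_x * q * v^(k+1) = 0.099726
APV(future benefits) = 92258 * 0.099726 = 9200.5501
Life annuity-due factor ä_{x:3} = sum_{k=0}^{2} k_p_x * v^k = 2.755595
APV(future premiums) = 3026 * 2.755595 = 8338.4319
V = 9200.5501 - 8338.4319
= 862.1182


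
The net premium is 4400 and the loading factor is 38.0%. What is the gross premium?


Gross = net * (1 + loading)
= 4400 * (1 + 0.38)
= 4400 * 1.38
= 6072.0


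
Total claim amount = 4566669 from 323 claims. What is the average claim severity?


severity = total / number
= 4566669 / 323
= 14138.2941


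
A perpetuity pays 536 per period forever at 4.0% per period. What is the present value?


PV = PMT / i
= 536 / 0.04
= 13400.0


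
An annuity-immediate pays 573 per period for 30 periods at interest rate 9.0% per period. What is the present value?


PV = PMT * (1 - (1+i)^(-n)) / i
= 573 * (1 - (1+0.09)^(-30)) / 0.09
= 573 * (1 - 0.075371) / 0.09
= 573 * 10.273654
= 5886.8038


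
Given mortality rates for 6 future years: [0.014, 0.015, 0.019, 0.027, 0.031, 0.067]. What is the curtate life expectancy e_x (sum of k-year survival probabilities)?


e_x = sum_{k=1}^{n} k_p_x
k_p_x values:
  1_p_x = 0.986
  2_p_x = 0.97121
  3_p_x = 0.952757
  4_p_x = 0.927033
  5_p_x = 0.898295
  6_p_x = 0.838109
e_x = 5.5734


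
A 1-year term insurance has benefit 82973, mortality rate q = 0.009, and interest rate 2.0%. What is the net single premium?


NSP = benefit * q * v
v = 1/(1+i) = 0.980392
NSP = 82973 * 0.009 * 0.980392
= 732.1147


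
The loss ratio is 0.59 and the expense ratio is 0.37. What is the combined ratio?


Combined ratio = loss ratio + expense ratio
= 0.59 + 0.37
= 0.96


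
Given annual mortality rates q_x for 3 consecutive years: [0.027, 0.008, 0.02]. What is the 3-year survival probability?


p_k = 1 - q_k for each year
Survival = product of (1 - q_k)
= 0.973 * 0.992 * 0.98
= 0.9459


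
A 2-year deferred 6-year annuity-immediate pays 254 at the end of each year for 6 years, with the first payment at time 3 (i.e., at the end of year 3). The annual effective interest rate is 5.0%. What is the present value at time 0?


PV at time 2 of the 6-year annuity-immediate:
a_n = 254 * (1-(1+0.05)^(-6))/0.05 = 1289.2258
Discount back 2 years to time 0:
PV = 1289.2258 * (1+0.05)^(-2)
= 1289.2258 * 0.907029
= 1169.3658


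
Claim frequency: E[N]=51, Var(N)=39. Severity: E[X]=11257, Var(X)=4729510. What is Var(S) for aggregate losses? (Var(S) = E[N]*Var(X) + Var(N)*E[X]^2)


Var(S) = E[N]*Var(X) + Var(N)*E[X]^2
= 51*4729510 + 39*11257^2
= 241205010 + 4942081911
= 5.1833e+09


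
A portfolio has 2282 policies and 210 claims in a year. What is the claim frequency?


frequency = claims / policies
= 210 / 2282
= 0.092


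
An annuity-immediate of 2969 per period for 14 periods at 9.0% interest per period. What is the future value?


FV = PMT * ((1+i)^n - 1) / i
= 2969 * ((1.09)^14 - 1) / 0.09
= 2969 * (3.341727 - 1) / 0.09
= 77250.9727


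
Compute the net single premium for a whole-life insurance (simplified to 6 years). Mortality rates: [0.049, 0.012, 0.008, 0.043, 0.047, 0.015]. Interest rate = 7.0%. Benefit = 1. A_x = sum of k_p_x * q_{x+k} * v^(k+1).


v = 0.934579
Year 0: k_p_x=1.0, q=0.049, term=0.045794
Year 1: k_p_x=0.951, q=0.012, term=0.009968
Year 2: k_p_x=0.939588, q=0.008, term=0.006136
Year 3: k_p_x=0.932071, q=0.043, term=0.030576
Year 4: k_p_x=0.891992, q=0.047, term=0.029891
Year 5: k_p_x=0.850069, q=0.015, term=0.008497
A_x = 0.1309


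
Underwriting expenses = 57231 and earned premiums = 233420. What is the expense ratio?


Expense ratio = expenses / premiums
= 57231 / 233420
= 0.2452


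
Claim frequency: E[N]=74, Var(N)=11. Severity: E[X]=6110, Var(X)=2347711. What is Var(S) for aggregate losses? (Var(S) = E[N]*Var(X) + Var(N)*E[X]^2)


Var(S) = E[N]*Var(X) + Var(N)*E[X]^2
= 74*2347711 + 11*6110^2
= 173730614 + 410653100
= 5.8438e+08


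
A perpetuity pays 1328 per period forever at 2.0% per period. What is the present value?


PV = PMT / i
= 1328 / 0.02
= 66400.0


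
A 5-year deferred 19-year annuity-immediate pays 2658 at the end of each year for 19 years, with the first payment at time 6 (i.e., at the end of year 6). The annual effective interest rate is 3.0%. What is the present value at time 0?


PV at time 5 of the 19-year annuity-immediate:
a_n = 2658 * (1-(1+0.03)^(-19))/0.03 = 38072.658
Discount back 5 years to time 0:
PV = 38072.658 * (1+0.03)^(-5)
= 38072.658 * 0.862609
= 32841.8093


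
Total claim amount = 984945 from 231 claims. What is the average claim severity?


severity = total / number
= 984945 / 231
= 4263.8312


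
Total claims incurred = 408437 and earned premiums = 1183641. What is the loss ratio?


Loss ratio = claims / premiums
= 408437 / 1183641
= 0.3451


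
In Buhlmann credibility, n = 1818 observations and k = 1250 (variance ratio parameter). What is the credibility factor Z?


Z = n / (n + k)
= 1818 / (1818 + 1250)
= 1818 / 3068
= 0.5926


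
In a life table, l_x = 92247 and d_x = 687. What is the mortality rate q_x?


q_x = d_x / l_x
= 687 / 92247
= 0.0074


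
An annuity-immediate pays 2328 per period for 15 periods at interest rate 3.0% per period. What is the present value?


PV = PMT * (1 - (1+i)^(-n)) / i
= 2328 * (1 - (1+0.03)^(-15)) / 0.03
= 2328 * (1 - 0.641862) / 0.03
= 2328 * 11.937935
= 27791.5129


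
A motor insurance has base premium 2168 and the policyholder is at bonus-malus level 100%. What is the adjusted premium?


adjusted = base * BM_level / 100
= 2168 * 100 / 100
= 2168 * 1.0
= 2168.0


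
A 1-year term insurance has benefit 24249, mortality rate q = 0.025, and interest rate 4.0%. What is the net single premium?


NSP = benefit * q * v
v = 1/(1+i) = 0.961538
NSP = 24249 * 0.025 * 0.961538
= 582.9087


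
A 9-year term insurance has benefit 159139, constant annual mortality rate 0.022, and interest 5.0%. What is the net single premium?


NSP = benefit * sum_{k=0}^{n-1} k_p_x * q * v^(k+1)
With constant q=0.022, v=0.952381
Sum = 0.144329
NSP = 159139 * 0.144329
= 22968.3958


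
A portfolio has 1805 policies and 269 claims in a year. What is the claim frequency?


frequency = claims / policies
= 269 / 1805
= 0.149


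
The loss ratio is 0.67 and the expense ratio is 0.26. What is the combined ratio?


Combined ratio = loss ratio + expense ratio
= 0.67 + 0.26
= 0.93


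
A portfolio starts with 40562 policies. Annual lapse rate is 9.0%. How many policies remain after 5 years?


remaining = initial * (1 - lapse)^years
= 40562 * (1 - 0.09)^5
= 40562 * 0.624032
= 25311.9919


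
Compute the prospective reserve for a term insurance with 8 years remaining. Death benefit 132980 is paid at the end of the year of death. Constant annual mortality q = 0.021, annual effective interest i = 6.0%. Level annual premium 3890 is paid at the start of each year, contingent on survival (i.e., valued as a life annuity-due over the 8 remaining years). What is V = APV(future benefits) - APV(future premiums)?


v = 1/(1+i) = 0.943396
APV(future benefits) per unit = sum_{k=0}^{7} k_p_x * q * v^(k+1) = 0.121998
APV(future benefits) = 132980 * 0.121998 = 16223.2558
Life annuity-due factor ä_{x:8} = sum_{k=0}^{7} k_p_x * v^k = 6.15798
APV(future premiums) = 3890 * 6.15798 = 23954.5413
V = 16223.2558 - 23954.5413
= -7731.2855


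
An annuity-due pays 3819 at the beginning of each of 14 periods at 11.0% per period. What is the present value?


PV_due = PMT * (1-(1+i)^(-n))/i * (1+i)
PV_immediate = 26663.7433
PV_due = 26663.7433 * 1.11
= 29596.7551


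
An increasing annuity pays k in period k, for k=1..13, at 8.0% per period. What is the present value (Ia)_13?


(Ia)_n = sum_{k=1}^{n} k * v^k, v = 1/(1+i)
v = 0.925926
Sum computed term by term:
(Ia)_13 = 46.9501


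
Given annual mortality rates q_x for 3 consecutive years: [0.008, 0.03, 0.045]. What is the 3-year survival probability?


p_k = 1 - q_k for each year
Survival = product of (1 - q_k)
= 0.992 * 0.97 * 0.955
= 0.9189


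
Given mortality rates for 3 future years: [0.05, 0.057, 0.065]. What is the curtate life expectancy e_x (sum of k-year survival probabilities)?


e_x = sum_{k=1}^{n} k_p_x
k_p_x values:
  1_p_x = 0.95
  2_p_x = 0.89585
  3_p_x = 0.83762
e_x = 2.6835


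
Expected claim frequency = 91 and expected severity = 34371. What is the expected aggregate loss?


E[S] = E[N] * E[X]
= 91 * 34371
= 3.1278e+06


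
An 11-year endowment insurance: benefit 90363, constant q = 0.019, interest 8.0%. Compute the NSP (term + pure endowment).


Term component = 11319.4778
Pure endowment = 11_p_x * v^11 * benefit = 0.809765 * 0.428883 * 90363 = 31382.5632
NSP = 42702.0409


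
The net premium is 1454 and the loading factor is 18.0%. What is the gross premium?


Gross = net * (1 + loading)
= 1454 * (1 + 0.18)
= 1454 * 1.18
= 1715.72


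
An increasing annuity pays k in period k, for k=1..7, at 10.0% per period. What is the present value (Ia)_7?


(Ia)_n = sum_{k=1}^{n} k * v^k, v = 1/(1+i)
v = 0.909091
Sum computed term by term:
(Ia)_7 = 17.6315


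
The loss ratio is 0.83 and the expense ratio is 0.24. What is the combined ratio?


Combined ratio = loss ratio + expense ratio
= 0.83 + 0.24
= 1.07


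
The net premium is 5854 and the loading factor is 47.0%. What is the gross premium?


Gross = net * (1 + loading)
= 5854 * (1 + 0.47)
= 5854 * 1.47
= 8605.38


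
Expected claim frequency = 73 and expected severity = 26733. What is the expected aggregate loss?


E[S] = E[N] * E[X]
= 73 * 26733
= 1.9515e+06


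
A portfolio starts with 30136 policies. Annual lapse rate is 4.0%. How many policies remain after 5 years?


remaining = initial * (1 - lapse)^years
= 30136 * (1 - 0.04)^5
= 30136 * 0.815373
= 24572.0716


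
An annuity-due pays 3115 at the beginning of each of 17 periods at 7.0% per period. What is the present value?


PV_due = PMT * (1-(1+i)^(-n))/i * (1+i)
PV_immediate = 30412.4396
PV_due = 30412.4396 * 1.07
= 32541.3104


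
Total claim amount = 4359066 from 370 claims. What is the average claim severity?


severity = total / number
= 4359066 / 370
= 11781.2595


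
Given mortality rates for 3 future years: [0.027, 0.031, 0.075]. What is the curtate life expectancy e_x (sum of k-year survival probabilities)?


e_x = sum_{k=1}^{n} k_p_x
k_p_x values:
  1_p_x = 0.973
  2_p_x = 0.942837
  3_p_x = 0.872124
e_x = 2.788


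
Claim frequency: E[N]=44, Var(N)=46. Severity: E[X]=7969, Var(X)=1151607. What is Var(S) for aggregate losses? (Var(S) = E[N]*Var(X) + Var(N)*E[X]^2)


Var(S) = E[N]*Var(X) + Var(N)*E[X]^2
= 44*1151607 + 46*7969^2
= 50670708 + 2921228206
= 2.9719e+09


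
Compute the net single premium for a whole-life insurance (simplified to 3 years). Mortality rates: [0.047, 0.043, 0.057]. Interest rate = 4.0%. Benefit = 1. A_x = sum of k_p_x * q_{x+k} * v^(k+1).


v = 0.961538
Year 0: k_p_x=1.0, q=0.047, term=0.045192
Year 1: k_p_x=0.953, q=0.043, term=0.037887
Year 2: k_p_x=0.912021, q=0.057, term=0.046215
A_x = 0.1293


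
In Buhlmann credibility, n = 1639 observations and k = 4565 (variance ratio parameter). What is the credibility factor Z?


Z = n / (n + k)
= 1639 / (1639 + 4565)
= 1639 / 6204
= 0.2642


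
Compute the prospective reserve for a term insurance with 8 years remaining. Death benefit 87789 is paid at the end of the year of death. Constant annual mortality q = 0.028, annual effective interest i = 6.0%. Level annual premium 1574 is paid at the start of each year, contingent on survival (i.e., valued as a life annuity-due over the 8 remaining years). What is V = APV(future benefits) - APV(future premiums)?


v = 1/(1+i) = 0.943396
APV(future benefits) per unit = sum_{k=0}^{7} k_p_x * q * v^(k+1) = 0.159123
APV(future benefits) = 87789 * 0.159123 = 13969.2232
Life annuity-due factor ä_{x:8} = sum_{k=0}^{7} k_p_x * v^k = 6.023931
APV(future premiums) = 1574 * 6.023931 = 9481.6674
V = 13969.2232 - 9481.6674
= 4487.5558


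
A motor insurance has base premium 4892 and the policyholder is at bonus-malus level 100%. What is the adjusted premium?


adjusted = base * BM_level / 100
= 4892 * 100 / 100
= 4892 * 1.0
= 4892.0


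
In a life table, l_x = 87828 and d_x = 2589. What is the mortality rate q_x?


q_x = d_x / l_x
= 2589 / 87828
= 0.0295


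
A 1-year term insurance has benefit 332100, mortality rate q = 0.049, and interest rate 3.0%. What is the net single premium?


NSP = benefit * q * v
v = 1/(1+i) = 0.970874
NSP = 332100 * 0.049 * 0.970874
= 15798.932


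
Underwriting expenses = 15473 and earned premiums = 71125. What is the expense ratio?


Expense ratio = expenses / premiums
= 15473 / 71125
= 0.2175


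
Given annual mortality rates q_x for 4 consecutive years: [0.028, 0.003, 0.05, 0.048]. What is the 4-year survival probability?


p_k = 1 - q_k for each year
Survival = product of (1 - q_k)
= 0.972 * 0.997 * 0.95 * 0.952
= 0.8764


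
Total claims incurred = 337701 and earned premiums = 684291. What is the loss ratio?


Loss ratio = claims / premiums
= 337701 / 684291
= 0.4935


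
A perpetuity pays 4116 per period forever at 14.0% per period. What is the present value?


PV = PMT / i
= 4116 / 0.14
= 29400.0


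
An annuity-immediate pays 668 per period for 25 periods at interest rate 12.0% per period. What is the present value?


PV = PMT * (1 - (1+i)^(-n)) / i
= 668 * (1 - (1+0.12)^(-25)) / 0.12
= 668 * (1 - 0.058823) / 0.12
= 668 * 7.843139
= 5239.2169


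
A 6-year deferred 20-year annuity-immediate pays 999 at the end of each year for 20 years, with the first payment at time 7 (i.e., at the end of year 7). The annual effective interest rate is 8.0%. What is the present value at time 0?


PV at time 6 of the 20-year annuity-immediate:
a_n = 999 * (1-(1+0.08)^(-20))/0.08 = 9808.3293
Discount back 6 years to time 0:
PV = 9808.3293 * (1+0.08)^(-6)
= 9808.3293 * 0.63017
= 6180.9112


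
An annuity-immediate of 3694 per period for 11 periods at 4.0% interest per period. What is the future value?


FV = PMT * ((1+i)^n - 1) / i
= 3694 * ((1.04)^11 - 1) / 0.04
= 3694 * (1.539454 - 1) / 0.04
= 49818.5821


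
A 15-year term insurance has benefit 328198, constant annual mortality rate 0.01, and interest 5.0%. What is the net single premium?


NSP = benefit * sum_{k=0}^{n-1} k_p_x * q * v^(k+1)
With constant q=0.01, v=0.952381
Sum = 0.097716
NSP = 328198 * 0.097716
= 32070.2628


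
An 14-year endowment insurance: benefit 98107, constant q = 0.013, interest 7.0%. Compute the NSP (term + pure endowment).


Term component = 10404.4337
Pure endowment = 14_p_x * v^14 * benefit = 0.832607 * 0.387817 * 98107 = 31678.6923
NSP = 42083.126


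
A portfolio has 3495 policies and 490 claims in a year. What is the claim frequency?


frequency = claims / policies
= 490 / 3495
= 0.1402


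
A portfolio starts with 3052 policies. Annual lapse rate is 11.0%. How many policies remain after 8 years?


remaining = initial * (1 - lapse)^years
= 3052 * (1 - 0.11)^8
= 3052 * 0.393659
= 1201.4469


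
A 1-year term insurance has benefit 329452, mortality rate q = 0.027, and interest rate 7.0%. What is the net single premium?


NSP = benefit * q * v
v = 1/(1+i) = 0.934579
NSP = 329452 * 0.027 * 0.934579
= 8313.2748


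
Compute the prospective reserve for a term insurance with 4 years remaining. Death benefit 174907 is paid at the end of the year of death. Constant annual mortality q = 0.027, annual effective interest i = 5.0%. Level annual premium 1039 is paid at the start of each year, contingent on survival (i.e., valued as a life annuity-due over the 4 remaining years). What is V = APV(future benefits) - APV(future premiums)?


v = 1/(1+i) = 0.952381
APV(future benefits) per unit = sum_{k=0}^{3} k_p_x * q * v^(k+1) = 0.092086
APV(future benefits) = 174907 * 0.092086 = 16106.4613
Life annuity-due factor ä_{x:4} = sum_{k=0}^{3} k_p_x * v^k = 3.581117
APV(future premiums) = 1039 * 3.581117 = 3720.7803
V = 16106.4613 - 3720.7803
= 12385.6811


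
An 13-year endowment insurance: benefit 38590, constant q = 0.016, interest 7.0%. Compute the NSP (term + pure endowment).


Term component = 4763.8322
Pure endowment = 13_p_x * v^13 * benefit = 0.810842 * 0.414964 * 38590 = 12984.4019
NSP = 17748.2341


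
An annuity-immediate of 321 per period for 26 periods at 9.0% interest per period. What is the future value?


FV = PMT * ((1+i)^n - 1) / i
= 321 * ((1.09)^26 - 1) / 0.09
= 321 * (9.399158 - 1) / 0.09
= 29956.9966


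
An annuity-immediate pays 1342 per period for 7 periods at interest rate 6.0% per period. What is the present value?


PV = PMT * (1 - (1+i)^(-n)) / i
= 1342 * (1 - (1+0.06)^(-7)) / 0.06
= 1342 * (1 - 0.665057) / 0.06
= 1342 * 5.582381
= 7491.5559


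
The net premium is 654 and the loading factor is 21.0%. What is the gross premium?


Gross = net * (1 + loading)
= 654 * (1 + 0.21)
= 654 * 1.21
= 791.34


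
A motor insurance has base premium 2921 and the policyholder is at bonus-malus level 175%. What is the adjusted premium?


adjusted = base * BM_level / 100
= 2921 * 175 / 100
= 2921 * 1.75
= 5111.75


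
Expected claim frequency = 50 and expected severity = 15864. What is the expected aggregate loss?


E[S] = E[N] * E[X]
= 50 * 15864
= 793200


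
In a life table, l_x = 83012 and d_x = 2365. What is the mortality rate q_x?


q_x = d_x / l_x
= 2365 / 83012
= 0.0285


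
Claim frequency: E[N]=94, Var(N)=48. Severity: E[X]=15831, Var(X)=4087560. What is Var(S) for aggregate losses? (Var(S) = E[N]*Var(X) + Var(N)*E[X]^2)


Var(S) = E[N]*Var(X) + Var(N)*E[X]^2
= 94*4087560 + 48*15831^2
= 384230640 + 12029786928
= 1.2414e+10


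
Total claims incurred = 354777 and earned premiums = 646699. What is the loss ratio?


Loss ratio = claims / premiums
= 354777 / 646699
= 0.5486


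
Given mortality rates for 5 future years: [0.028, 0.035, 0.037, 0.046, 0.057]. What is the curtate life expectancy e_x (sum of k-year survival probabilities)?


e_x = sum_{k=1}^{n} k_p_x
k_p_x values:
  1_p_x = 0.972
  2_p_x = 0.93798
  3_p_x = 0.903275
  4_p_x = 0.861724
  5_p_x = 0.812606
e_x = 4.4876


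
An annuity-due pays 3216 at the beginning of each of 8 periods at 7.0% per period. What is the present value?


PV_due = PMT * (1-(1+i)^(-n))/i * (1+i)
PV_immediate = 19203.696
PV_due = 19203.696 * 1.07
= 20547.9547


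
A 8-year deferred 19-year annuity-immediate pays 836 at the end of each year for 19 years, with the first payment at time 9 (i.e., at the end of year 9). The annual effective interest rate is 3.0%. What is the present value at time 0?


PV at time 8 of the 19-year annuity-immediate:
a_n = 836 * (1-(1+0.03)^(-19))/0.03 = 11974.6961
Discount back 8 years to time 0:
PV = 11974.6961 * (1+0.03)^(-8)
= 11974.6961 * 0.789409
= 9452.9356


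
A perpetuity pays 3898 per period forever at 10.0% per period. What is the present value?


PV = PMT / i
= 3898 / 0.1
= 38980.0


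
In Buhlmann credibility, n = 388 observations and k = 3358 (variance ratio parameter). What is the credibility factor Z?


Z = n / (n + k)
= 388 / (388 + 3358)
= 388 / 3746
= 0.1036


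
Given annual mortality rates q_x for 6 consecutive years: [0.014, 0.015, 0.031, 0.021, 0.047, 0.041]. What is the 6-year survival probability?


p_k = 1 - q_k for each year
Survival = product of (1 - q_k)
= 0.986 * 0.985 * 0.969 * 0.979 * 0.953 * 0.959
= 0.842


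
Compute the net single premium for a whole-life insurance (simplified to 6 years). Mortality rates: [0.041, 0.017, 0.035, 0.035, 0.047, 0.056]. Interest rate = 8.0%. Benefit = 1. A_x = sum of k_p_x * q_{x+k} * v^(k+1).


v = 0.925926
Year 0: k_p_x=1.0, q=0.041, term=0.037963
Year 1: k_p_x=0.959, q=0.017, term=0.013977
Year 2: k_p_x=0.942697, q=0.035, term=0.026192
Year 3: k_p_x=0.909703, q=0.035, term=0.023403
Year 4: k_p_x=0.877863, q=0.047, term=0.028081
Year 5: k_p_x=0.836603, q=0.056, term=0.029523
A_x = 0.1591


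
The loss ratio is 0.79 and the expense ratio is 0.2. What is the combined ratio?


Combined ratio = loss ratio + expense ratio
= 0.79 + 0.2
= 0.99


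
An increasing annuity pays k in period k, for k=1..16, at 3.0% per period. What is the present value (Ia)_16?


(Ia)_n = sum_{k=1}^{n} k * v^k, v = 1/(1+i)
v = 0.970874
Sum computed term by term:
(Ia)_16 = 98.9088


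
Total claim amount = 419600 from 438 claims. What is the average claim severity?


severity = total / number
= 419600 / 438
= 957.9909


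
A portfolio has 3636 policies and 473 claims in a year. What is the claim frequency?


frequency = claims / policies
= 473 / 3636
= 0.1301
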